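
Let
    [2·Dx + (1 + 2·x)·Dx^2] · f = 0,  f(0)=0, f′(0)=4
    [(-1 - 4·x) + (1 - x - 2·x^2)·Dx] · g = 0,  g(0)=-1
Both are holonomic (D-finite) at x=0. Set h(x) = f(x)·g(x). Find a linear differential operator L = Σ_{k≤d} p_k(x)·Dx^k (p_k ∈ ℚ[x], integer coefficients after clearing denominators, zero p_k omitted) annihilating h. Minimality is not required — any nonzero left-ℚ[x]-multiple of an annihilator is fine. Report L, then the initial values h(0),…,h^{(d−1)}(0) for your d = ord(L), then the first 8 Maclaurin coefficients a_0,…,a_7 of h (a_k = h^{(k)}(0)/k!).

L = (6 + 16·x) + (14·x + 20·x^2)·Dx + (-1 - x + 4·x^2 + 4·x^3)·Dx^2  (order 2).
h: a_k = 0, -4, 0, -40/3, -16/3, -224/5, -512/15, -16832/105, …
ICs: h(0) = 0, h′(0) = -4.

f: a_k = 0, 4, -4, 16/3, -8, 64/5, -64/3, 256/7, …
g: a_k = -1, -1, -3, -5, -11, -21, -43, -85, …
L₀ := L_f ⊗_s L_g (sym. prod.), ord ≤ 2.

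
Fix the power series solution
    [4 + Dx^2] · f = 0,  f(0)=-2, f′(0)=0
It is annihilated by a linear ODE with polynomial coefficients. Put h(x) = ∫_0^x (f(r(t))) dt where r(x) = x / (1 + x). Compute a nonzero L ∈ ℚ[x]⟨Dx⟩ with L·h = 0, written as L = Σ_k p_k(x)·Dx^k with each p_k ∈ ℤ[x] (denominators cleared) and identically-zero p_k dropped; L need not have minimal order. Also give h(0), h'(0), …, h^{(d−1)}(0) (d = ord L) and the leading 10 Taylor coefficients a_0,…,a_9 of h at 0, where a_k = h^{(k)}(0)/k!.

f: a_k = -2, 0, 4, 0, -4/3, 0, 8/45, 0, -4/315, 0, …
Substitute x→r, Dx→(1/r')Dx; clear ⇒ L₀.
∫: right-multiply L₀ by Dx.
L = 4·Dx + (2 + 6·x + 6·x^2 + 2·x^3)·Dx^2 + (1 + 4·x + 6·x^2 + 4·x^3 + x^4)·Dx^3  (order 3).
h: a_k = 0, -2, 0, 4/3, -2, 32/15, -16/9, 44/45, 1/5, -4708/2835, …
ICs: h(0) = 0, h′(0) = -2, h′′(0) = 0.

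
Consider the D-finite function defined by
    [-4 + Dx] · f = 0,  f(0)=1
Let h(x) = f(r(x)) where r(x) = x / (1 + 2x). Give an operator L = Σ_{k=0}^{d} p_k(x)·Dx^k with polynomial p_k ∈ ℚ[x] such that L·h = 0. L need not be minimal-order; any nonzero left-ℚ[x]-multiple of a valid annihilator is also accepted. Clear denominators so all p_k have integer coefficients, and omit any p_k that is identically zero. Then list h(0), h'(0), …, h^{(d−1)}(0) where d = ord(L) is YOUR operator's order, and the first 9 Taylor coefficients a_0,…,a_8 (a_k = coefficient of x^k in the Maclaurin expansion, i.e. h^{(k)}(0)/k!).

f: a_k = 1, 4, 8, 32/3, 32/3, 128/15, 256/45, 1024/315, 512/315, …
Substitute x→r, Dx→(1/r')Dx; clear ⇒ L₀.
L = -4 + (1 + 4·x + 4·x^2)·Dx  (order 1).
h: a_k = 1, 4, 0, -16/3, 32/3, -64/5, 256/45, 1280/63, -8192/105, …
ICs: h(0) = 1.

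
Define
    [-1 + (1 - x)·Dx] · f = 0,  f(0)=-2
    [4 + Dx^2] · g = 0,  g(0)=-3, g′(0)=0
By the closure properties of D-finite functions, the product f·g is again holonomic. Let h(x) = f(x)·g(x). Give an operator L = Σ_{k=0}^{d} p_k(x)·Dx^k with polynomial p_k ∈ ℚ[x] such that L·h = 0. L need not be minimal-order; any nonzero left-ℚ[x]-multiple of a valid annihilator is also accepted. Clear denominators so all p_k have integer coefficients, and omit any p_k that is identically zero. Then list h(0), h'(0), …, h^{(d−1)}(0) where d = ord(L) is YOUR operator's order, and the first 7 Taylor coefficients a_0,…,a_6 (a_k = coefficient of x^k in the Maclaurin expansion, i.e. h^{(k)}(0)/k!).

L = (-4 + 4·x) + 2·Dx + (-1 + x)·Dx^2  (order 2).
h: a_k = 6, 6, -6, -6, -2, -2, -38/15, …
ICs: h(0) = 6, h′(0) = 6.

f: a_k = -2, -2, -2, -2, -2, -2, -2, …
g: a_k = -3, 0, 6, 0, -2, 0, 4/15, …
L₀ := L_f ⊗_s L_g (sym. prod.), ord ≤ 2.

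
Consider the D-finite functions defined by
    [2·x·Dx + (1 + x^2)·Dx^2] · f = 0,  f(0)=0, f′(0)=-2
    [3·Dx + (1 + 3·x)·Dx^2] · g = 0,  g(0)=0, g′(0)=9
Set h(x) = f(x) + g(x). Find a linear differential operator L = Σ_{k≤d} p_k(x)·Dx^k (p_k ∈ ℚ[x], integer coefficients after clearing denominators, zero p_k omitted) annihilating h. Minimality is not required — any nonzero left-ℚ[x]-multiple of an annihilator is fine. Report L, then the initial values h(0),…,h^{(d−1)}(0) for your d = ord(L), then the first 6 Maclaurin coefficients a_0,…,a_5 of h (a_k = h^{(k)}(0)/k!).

L = (-6 - 54·x + 18·x^2 + 18·x^3)·Dx + (-20 - 12·x - 48·x^2 + 36·x^3 + 36·x^4)·Dx^2 + (-3 - 7·x + 6·x^2 + 2·x^3 + 9·x^4 + 9·x^5)·Dx^3  (order 3).
h: a_k = 0, 7, -27/2, 83/3, -243/4, 727/5, …
ICs: h(0) = 0, h′(0) = 7, h′′(0) = -27.

f: a_k = 0, -2, 0, 2/3, 0, -2/5, …
g: a_k = 0, 9, -27/2, 27, -243/4, 729/5, …
f+g: L₀ = lclm(L_f,L_g), ord ≤ 2+2.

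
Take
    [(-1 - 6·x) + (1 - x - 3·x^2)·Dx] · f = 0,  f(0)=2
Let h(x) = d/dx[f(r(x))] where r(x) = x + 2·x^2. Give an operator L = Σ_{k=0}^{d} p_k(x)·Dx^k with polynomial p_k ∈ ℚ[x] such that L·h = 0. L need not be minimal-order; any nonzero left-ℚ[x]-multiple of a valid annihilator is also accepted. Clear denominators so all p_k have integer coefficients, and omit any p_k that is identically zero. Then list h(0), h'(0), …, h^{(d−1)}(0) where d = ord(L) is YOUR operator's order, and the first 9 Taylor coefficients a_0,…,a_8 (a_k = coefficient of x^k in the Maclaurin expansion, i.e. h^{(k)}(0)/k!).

f: a_k = 2, 2, 8, 14, 38, 80, 194, 434, 1016, …
L₀ from L_f via x↦r, Dx↦r'^{-1}Dx.
Differentiate: ansatz ord ≤ ord L₀ ⇒ L.
L = (12 + 102·x + 366·x^2 + 1008·x^3 + 2808·x^4 + 4320·x^5 + 2880·x^6) + (-1 - 9·x - 21·x^2 + 50·x^3 + 360·x^4 + 792·x^5 + 1008·x^6 + 576·x^7)·Dx  (order 1).
h: a_k = 2, 24, 138, 616, 2760, 12108, 50246, 205920, 832230, …
ICs: h(0) = 2.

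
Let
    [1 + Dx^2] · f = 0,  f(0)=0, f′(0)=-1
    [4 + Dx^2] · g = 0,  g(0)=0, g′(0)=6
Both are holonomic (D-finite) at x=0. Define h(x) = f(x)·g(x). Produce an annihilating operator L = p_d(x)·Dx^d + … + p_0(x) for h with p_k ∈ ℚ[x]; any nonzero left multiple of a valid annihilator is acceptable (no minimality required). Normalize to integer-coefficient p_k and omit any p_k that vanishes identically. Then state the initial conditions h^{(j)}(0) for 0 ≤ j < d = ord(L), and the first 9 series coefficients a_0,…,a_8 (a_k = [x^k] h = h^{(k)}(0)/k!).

L = 9 + 10·Dx^2 + Dx^4  (order 4).
h: a_k = 0, 0, -6, 0, 5, 0, -91/60, 0, 41/168, …
ICs: h(0) = 0, h′(0) = 0, h′′(0) = -12, h′′′(0) = 0.

f: a_k = 0, -1, 0, 1/6, 0, -1/120, 0, 1/5040, 0, …
g: a_k = 0, 6, 0, -4, 0, 4/5, 0, -8/105, 0, …
f·g: L₀ = L_f ⊗_s L_g, ord ≤ 2·2.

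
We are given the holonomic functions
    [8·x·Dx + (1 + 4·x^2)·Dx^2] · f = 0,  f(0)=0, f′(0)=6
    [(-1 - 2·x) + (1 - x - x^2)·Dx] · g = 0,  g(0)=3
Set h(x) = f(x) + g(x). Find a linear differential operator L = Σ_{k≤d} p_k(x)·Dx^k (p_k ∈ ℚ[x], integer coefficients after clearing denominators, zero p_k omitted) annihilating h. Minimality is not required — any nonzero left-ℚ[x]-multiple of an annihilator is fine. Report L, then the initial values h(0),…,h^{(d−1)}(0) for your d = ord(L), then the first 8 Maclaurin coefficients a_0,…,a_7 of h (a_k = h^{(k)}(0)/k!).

f: a_k = 0, 6, 0, -8, 0, 96/5, 0, -384/7, …
g: a_k = 3, 3, 6, 9, 15, 24, 39, 63, …
f+g: L₀ = lclm(L_f,L_g), ord ≤ 2+1.
L = (16 - 64·x - 400·x^2 - 576·x^3 - 696·x^4 - 96·x^6)·Dx + (-13 - 24·x - 22·x^2 - 204·x^3 - 548·x^4 - 488·x^5 - 48·x^6 - 96·x^7)·Dx^2 + (2 + 5·x + 14·x^2 - 2·x^3 + 13·x^4 - 92·x^5 - 48·x^6 - 16·x^7 - 16·x^8)·Dx^3  (order 3).
h: a_k = 3, 9, 6, 1, 15, 216/5, 39, 57/7, …
ICs: h(0) = 3, h′(0) = 9, h′′(0) = 12.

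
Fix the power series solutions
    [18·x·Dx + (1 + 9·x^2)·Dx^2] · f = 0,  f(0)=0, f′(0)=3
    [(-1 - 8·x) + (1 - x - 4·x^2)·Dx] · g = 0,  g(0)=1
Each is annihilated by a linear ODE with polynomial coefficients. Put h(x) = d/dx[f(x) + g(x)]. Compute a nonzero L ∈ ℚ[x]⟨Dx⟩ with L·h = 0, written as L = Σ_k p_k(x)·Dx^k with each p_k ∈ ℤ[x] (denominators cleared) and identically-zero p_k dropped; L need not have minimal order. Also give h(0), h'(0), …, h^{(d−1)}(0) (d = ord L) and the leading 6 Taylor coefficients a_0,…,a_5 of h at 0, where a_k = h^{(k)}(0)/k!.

L = (90 - 360·x - 6462·x^2 - 14688·x^3 - 63936·x^4 - 31104·x^6) + (-36 - 294·x - 324·x^2 - 3198·x^3 - 13680·x^4 - 46080·x^5 - 3888·x^6 - 31104·x^7)·Dx + (5 + 16·x + 160·x^2 - 96·x^3 + 555·x^4 - 2304·x^5 - 4896·x^6 - 1296·x^7 - 5184·x^8)·Dx^2  (order 2).
h: a_k = 4, 10, 0, 116, 568, 1086, …
ICs: h(0) = 4, h′(0) = 10.

f: a_k = 0, 3, 0, -9, 0, 243/5, …
g: a_k = 1, 1, 5, 9, 29, 65, …
L₀ := lclm(L_f,L_g); ord L₀ ≤ 2+1.
Differentiate: ansatz ord ≤ ord L₀ ⇒ L.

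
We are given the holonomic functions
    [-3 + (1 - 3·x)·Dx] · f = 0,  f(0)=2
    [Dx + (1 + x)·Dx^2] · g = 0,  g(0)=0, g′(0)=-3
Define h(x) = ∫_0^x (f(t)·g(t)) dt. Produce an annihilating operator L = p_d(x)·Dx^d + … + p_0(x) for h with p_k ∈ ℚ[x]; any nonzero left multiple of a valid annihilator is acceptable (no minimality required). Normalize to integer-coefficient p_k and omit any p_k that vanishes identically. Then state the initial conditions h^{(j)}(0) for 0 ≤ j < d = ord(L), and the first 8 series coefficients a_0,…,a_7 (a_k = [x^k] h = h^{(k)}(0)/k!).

f: a_k = 2, 6, 18, 54, 162, 486, 1458, 4374, …
g: a_k = 0, -3, 3/2, -1, 3/4, -3/5, 1/2, -3/7, …
Sym-product of L_f,L_g gives L₀ (≤ ord 2).
Integrate: L := L₀·Dx.
L = 3·Dx + (5 + 9·x)·Dx^2 + (-1 + 2·x + 3·x^2)·Dx^3  (order 3).
h: a_k = 0, 0, -3, -5, -47/4, -279/10, -1399/20, -12581/70, …
ICs: h(0) = 0, h′(0) = 0, h′′(0) = -6.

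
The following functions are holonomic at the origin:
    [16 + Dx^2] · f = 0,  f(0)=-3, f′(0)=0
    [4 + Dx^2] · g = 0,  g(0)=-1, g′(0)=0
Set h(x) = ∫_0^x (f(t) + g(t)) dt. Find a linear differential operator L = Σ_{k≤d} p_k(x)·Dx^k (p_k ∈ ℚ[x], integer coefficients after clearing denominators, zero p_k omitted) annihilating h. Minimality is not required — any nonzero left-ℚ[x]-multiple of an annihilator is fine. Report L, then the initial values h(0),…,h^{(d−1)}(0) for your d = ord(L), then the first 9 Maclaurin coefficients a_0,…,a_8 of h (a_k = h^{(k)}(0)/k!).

f: a_k = -3, 0, 24, 0, -32, 0, 256/15, 0, -512/105, …
g: a_k = -1, 0, 2, 0, -2/3, 0, 4/45, 0, -2/315, …
f+g: L₀ = lclm(L_f,L_g), ord ≤ 2+2.
Integrate: L := L₀·Dx.
L = 64·Dx + 20·Dx^3 + Dx^5  (order 5).
h: a_k = 0, -4, 0, 26/3, 0, -98/15, 0, 772/315, 0, …
ICs: h(0) = 0, h′(0) = -4, h′′(0) = 0, h′′′(0) = 52, h′′′′(0) = 0.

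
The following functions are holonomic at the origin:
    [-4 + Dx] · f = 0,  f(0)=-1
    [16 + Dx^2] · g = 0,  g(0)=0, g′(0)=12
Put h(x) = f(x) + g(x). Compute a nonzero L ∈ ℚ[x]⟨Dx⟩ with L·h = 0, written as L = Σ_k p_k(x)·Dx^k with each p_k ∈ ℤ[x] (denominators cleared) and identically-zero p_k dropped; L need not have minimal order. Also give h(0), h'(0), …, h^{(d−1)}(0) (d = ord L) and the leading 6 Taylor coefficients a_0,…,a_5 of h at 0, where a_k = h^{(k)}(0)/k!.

L = -64 + 16·Dx - 4·Dx^2 + Dx^3  (order 3).
h: a_k = -1, 8, -8, -128/3, -32/3, 256/15, …
ICs: h(0) = -1, h′(0) = 8, h′′(0) = -16.

f: a_k = -1, -4, -8, -32/3, -32/3, -128/15, …
g: a_k = 0, 12, 0, -32, 0, 128/5, …
L₀ := lclm(L_f,L_g); ord L₀ ≤ 1+2.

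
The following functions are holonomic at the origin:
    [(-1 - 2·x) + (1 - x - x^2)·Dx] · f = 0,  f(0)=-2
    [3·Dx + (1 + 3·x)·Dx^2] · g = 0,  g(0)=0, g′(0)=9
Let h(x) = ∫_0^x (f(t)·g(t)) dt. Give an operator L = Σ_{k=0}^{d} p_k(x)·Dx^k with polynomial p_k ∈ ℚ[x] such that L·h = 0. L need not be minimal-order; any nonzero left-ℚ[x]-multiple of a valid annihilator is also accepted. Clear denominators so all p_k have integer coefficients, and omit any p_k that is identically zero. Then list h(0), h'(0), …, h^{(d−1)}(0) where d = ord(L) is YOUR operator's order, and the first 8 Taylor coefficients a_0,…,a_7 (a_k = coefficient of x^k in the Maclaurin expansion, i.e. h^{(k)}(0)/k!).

f: a_k = -2, -2, -4, -6, -10, -16, -26, -42, …
g: a_k = 0, 9, -27/2, 27, -243/4, 729/5, -729/2, 6561/7, …
Sym-product of L_f,L_g gives L₀ (≤ ord 2).
h=∫h₀ ⇒ L = L₀·Dx.
L = (5 + 12·x)·Dx + (-1 + 13·x + 15·x^2)·Dx^2 + (-1 - 2·x + 4·x^2 + 3·x^3)·Dx^3  (order 3).
h: a_k = 0, 0, -9, 3, -63/4, 27/2, -957/20, 2547/35, …
ICs: h(0) = 0, h′(0) = 0, h′′(0) = -18.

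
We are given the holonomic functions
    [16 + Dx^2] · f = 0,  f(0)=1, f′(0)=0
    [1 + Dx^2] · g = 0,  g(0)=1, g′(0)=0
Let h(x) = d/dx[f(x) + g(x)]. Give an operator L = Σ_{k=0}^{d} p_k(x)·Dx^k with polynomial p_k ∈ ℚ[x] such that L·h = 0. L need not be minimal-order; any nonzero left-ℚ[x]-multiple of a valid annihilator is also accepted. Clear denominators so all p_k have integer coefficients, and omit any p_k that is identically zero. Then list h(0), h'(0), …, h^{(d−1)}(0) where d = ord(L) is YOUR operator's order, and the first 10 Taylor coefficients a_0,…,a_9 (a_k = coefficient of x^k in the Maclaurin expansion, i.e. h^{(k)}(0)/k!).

f: a_k = 1, 0, -8, 0, 32/3, 0, -256/45, 0, 512/315, 0, …
g: a_k = 1, 0, -1/2, 0, 1/24, 0, -1/720, 0, 1/40320, 0, …
h₀=f+g: left-lcm gives L₀, ord ≤ 4.
h=h₀': d/dx-closure on L₀ ⇒ L.
L = 16 + 17·Dx^2 + Dx^4  (order 4).
h: a_k = 0, -17, 0, 257/6, 0, -4097/120, 0, 65537/5040, 0, -1048577/362880, …
ICs: h(0) = 0, h′(0) = -17, h′′(0) = 0, h′′′(0) = 257.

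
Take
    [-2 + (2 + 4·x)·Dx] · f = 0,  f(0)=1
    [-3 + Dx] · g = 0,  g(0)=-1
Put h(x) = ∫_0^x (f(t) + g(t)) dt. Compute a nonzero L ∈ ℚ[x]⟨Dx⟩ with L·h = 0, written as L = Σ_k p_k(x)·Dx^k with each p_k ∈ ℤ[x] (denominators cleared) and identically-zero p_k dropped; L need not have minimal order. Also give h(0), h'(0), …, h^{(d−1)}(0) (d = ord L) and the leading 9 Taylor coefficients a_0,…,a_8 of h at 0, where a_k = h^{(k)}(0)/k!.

L = (6 + 9·x)·Dx + (-5 - 18·x - 18·x^2)·Dx^2 + (1 + 5·x + 6·x^2)·Dx^3  (order 3).
h: a_k = 0, 0, -1, -5/3, -1, -4/5, -23/120, -93/280, 57/280, …
ICs: h(0) = 0, h′(0) = 0, h′′(0) = -2.

f: a_k = 1, 1, -1/2, 1/2, -5/8, 7/8, -21/16, 33/16, -429/128, …
g: a_k = -1, -3, -9/2, -9/2, -27/8, -81/40, -81/80, -243/560, -729/4480, …
Weyl lclm of L_f,L_g ⇒ L₀ (ord ≤ 2).
h=∫h₀ ⇒ L = L₀·Dx.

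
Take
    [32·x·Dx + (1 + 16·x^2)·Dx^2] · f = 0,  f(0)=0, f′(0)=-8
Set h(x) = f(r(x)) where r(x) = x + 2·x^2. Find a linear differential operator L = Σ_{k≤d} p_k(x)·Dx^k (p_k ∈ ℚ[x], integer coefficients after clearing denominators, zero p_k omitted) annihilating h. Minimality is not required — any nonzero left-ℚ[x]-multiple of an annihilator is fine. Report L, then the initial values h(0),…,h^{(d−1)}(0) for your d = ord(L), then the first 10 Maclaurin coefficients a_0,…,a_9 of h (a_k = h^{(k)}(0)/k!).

L = (-4 + 32·x + 256·x^2 + 768·x^3 + 768·x^4)·Dx + (1 + 4·x + 16·x^2 + 128·x^3 + 320·x^4 + 256·x^5)·Dx^2  (order 2).
h: a_k = 0, -8, -16, 128/3, 256, 512/5, -11264/3, -81920/7, 32768, 2719744/9, …
ICs: h(0) = 0, h′(0) = -8.

f: a_k = 0, -8, 0, 128/3, 0, -2048/5, 0, 32768/7, 0, -524288/9, …
L₀ from L_f via x↦r, Dx↦r'^{-1}Dx.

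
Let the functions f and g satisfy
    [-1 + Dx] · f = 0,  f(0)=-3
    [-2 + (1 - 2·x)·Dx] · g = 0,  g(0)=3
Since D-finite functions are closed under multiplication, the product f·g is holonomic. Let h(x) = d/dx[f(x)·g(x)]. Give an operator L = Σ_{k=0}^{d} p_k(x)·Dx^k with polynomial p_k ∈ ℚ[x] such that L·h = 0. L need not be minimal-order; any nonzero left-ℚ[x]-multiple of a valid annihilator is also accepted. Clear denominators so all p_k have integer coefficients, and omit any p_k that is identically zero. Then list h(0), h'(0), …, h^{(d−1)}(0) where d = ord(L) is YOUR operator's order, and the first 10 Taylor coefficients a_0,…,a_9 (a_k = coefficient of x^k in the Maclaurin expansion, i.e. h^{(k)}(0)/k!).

L = (13 - 12·x + 4·x^2) + (-3 + 8·x - 4·x^2)·Dx  (order 1).
h: a_k = -27, -117, -711/2, -1899/2, -18993/8, -227919/40, -1063623/80, -17017969/560, -306323443/4480, -2042156287/13440, …
ICs: h(0) = -27.

f: a_k = -3, -3, -3/2, -1/2, -1/8, -1/40, -1/240, -1/1680, -1/13440, -1/120960, …
g: a_k = 3, 6, 12, 24, 48, 96, 192, 384, 768, 1536, …
f·g: L₀ = L_f ⊗_s L_g, ord ≤ 1·1.
h₀' ⇒ L via d/dx closure of L₀.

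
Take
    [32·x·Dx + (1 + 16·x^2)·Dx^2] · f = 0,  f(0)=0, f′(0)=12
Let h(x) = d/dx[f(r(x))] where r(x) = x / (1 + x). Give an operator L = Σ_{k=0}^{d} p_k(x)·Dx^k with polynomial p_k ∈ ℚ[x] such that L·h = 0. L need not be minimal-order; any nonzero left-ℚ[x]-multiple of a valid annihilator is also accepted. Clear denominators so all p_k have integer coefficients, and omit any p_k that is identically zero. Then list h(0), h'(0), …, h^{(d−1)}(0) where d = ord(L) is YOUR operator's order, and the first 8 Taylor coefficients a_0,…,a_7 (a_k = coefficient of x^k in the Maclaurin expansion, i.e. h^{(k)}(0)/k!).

L = (2 + 34·x) + (1 + 2·x + 17·x^2)·Dx  (order 1).
h: a_k = 12, -24, -156, 720, 1212, -14664, 8724, 231840, …
ICs: h(0) = 12.

f: a_k = 0, 12, 0, -64, 0, 3072/5, 0, -49152/7, …
Change of var in L_f (x↦r) gives L₀.
h₀' ⇒ L via d/dx closure of L₀.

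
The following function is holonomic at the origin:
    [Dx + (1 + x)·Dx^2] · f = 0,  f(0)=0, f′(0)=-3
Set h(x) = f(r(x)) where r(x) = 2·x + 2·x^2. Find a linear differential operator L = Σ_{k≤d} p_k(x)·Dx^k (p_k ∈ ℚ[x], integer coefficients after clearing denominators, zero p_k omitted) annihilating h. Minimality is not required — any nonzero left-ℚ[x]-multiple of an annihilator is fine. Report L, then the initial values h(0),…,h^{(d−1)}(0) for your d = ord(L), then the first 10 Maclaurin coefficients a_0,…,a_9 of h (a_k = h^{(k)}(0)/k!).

f: a_k = 0, -3, 3/2, -1, 3/4, -3/5, 1/2, -3/7, 3/8, -1/3, …
f∘r: x↦r, Dx↦Dx/r' in L_f ⇒ L₀.
L = (4·x + 4·x^2)·Dx + (1 + 4·x + 6·x^2 + 4·x^3)·Dx^2  (order 2).
h: a_k = 0, -6, 0, 4, -6, 24/5, 0, -48/7, 12, -32/3, …
ICs: h(0) = 0, h′(0) = -6.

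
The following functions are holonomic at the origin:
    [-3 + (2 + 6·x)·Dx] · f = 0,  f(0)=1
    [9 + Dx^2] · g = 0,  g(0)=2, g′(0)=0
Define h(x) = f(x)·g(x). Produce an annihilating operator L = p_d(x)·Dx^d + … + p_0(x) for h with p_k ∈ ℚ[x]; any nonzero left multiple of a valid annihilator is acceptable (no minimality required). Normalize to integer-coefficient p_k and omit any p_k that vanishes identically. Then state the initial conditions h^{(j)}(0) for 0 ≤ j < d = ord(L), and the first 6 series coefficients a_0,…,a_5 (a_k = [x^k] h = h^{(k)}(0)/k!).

f: a_k = 1, 3/2, -9/8, 27/16, -405/128, 1701/256, …
g: a_k = 2, 0, -9, 0, 27/4, 0, …
Product ⇒ symmetric product L₀, ord ≤ 2.
L = (63 + 216·x + 324·x^2) + (-12 - 36·x)·Dx + (4 + 24·x + 36·x^2)·Dx^2  (order 2).
h: a_k = 2, 3, -45/4, -81/8, 675/64, 1053/128, …
ICs: h(0) = 2, h′(0) = 3.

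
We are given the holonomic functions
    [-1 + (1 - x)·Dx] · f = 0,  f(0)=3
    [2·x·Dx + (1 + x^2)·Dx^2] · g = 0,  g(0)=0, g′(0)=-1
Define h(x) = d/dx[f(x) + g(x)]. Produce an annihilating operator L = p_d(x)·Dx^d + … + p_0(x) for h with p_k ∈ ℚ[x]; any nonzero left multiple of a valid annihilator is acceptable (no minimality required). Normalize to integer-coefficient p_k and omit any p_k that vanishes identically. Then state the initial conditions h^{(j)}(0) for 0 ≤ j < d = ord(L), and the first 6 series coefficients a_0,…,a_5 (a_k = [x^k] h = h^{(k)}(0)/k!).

L = (-2 + 8·x + 6·x^2) + (4 - 2·x + 4·x^2 + 6·x^3)·Dx + (-1 + x^4)·Dx^2  (order 2).
h: a_k = 2, 6, 10, 12, 14, 18, …
ICs: h(0) = 2, h′(0) = 6.

f: a_k = 3, 3, 3, 3, 3, 3, …
g: a_k = 0, -1, 0, 1/3, 0, -1/5, …
f+g: L₀ = lclm(L_f,L_g), ord ≤ 1+2.
Differentiate: ansatz ord ≤ ord L₀ ⇒ L.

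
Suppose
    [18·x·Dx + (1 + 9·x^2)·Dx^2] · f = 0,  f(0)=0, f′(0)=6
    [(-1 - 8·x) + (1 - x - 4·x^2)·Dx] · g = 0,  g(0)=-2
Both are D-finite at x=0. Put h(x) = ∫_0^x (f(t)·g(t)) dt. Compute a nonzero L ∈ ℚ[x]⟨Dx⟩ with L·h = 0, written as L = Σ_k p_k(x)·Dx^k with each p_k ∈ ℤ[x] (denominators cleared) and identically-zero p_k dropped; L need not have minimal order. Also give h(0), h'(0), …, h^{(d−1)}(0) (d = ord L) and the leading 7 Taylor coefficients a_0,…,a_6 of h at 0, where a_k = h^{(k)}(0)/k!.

L = (8 + 18·x + 216·x^2)·Dx + (2 - 2·x + 36·x^2 + 216·x^3)·Dx^2 + (-1 + x - 5·x^2 + 9·x^3 + 36·x^4)·Dx^3  (order 3).
h: a_k = 0, 0, -6, -4, -6, -72/5, -302/5, …
ICs: h(0) = 0, h′(0) = 0, h′′(0) = -12.

f: a_k = 0, 6, 0, -18, 0, 486/5, 0, …
g: a_k = -2, -2, -10, -18, -58, -130, -362, …
L₀ := L_f ⊗_s L_g (sym. prod.), ord ≤ 2.
h=∫₀ˣh₀: take L = L₀·Dx.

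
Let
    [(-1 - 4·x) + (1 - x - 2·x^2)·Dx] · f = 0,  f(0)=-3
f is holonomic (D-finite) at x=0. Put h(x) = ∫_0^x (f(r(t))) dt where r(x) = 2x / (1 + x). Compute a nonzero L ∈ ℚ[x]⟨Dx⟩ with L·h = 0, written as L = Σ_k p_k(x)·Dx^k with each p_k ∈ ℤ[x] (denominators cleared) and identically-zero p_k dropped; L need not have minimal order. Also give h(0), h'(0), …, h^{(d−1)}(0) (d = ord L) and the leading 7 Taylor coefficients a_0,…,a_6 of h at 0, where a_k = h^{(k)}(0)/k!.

f: a_k = -3, -3, -9, -15, -33, -63, -129, …
f∘r: x↦r, Dx↦Dx/r' in L_f ⇒ L₀.
Integrate: L := L₀·Dx.
L = (2 + 18·x)·Dx + (-1 - x + 9·x^2 + 9·x^3)·Dx^2  (order 2).
h: a_k = 0, -3, -3, -10, -27/2, -54, -81, …
ICs: h(0) = 0, h′(0) = -3.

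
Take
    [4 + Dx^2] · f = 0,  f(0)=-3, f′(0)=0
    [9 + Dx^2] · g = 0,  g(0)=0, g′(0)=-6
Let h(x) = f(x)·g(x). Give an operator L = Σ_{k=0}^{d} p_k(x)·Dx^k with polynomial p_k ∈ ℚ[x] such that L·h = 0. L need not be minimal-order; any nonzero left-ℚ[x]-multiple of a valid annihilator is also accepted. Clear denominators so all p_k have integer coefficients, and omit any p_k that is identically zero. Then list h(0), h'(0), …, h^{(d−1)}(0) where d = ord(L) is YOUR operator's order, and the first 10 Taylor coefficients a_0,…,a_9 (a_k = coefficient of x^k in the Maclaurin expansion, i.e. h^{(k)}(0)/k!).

f: a_k = -3, 0, 6, 0, -2, 0, 4/15, 0, -2/105, 0, …
g: a_k = 0, -6, 0, 9, 0, -81/20, 0, 243/280, 0, -243/2240, …
L₀ := L_f ⊗_s L_g (sym. prod.), ord ≤ 4.
L = 25 + 26·Dx^2 + Dx^4  (order 4).
h: a_k = 0, 18, 0, -63, 0, 1563/20, 0, -13021/280, 0, 5167/320, …
ICs: h(0) = 0, h′(0) = 18, h′′(0) = 0, h′′′(0) = -378.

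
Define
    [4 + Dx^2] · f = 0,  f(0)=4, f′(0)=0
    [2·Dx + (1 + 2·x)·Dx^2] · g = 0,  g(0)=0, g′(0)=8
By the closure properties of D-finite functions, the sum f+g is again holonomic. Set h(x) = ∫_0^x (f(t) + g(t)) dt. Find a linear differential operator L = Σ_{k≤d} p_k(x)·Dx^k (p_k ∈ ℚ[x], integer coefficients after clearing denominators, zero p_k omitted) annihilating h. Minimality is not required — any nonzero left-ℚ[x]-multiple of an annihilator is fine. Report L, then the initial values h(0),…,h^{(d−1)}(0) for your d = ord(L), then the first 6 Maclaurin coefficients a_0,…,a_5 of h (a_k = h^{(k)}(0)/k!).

f: a_k = 4, 0, -8, 0, 8/3, 0, …
g: a_k = 0, 8, -8, 32/3, -16, 128/5, …
Sum ⇒ L₀ = lclm(L_f,L_g) in ℚ(x)⟨Dx⟩.
∫: right-multiply L₀ by Dx.
L = (56 + 32·x + 32·x^2)·Dx^2 + (12 + 40·x + 48·x^2 + 32·x^3)·Dx^3 + (14 + 8·x + 8·x^2)·Dx^4 + (3 + 10·x + 12·x^2 + 8·x^3)·Dx^5  (order 5).
h: a_k = 0, 4, 4, -16/3, 8/3, -8/3, …
ICs: h(0) = 0, h′(0) = 4, h′′(0) = 8, h′′′(0) = -32, h′′′′(0) = 64.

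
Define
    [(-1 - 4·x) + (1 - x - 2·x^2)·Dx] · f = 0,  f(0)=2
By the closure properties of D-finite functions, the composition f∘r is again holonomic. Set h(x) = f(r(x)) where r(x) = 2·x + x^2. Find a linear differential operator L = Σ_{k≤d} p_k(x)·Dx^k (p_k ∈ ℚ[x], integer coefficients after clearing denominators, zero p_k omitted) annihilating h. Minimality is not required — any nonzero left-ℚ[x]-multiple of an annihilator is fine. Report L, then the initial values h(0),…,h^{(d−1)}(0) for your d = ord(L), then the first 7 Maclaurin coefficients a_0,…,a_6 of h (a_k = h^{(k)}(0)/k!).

L = (2 + 16·x + 8·x^2) + (-1 + 3·x + 6·x^2 + 2·x^3)·Dx  (order 1).
h: a_k = 2, 4, 26, 104, 478, 2108, 9402, …
ICs: h(0) = 2.

f: a_k = 2, 2, 6, 10, 22, 42, 86, …
Substitute x→r, Dx→(1/r')Dx; clear ⇒ L₀.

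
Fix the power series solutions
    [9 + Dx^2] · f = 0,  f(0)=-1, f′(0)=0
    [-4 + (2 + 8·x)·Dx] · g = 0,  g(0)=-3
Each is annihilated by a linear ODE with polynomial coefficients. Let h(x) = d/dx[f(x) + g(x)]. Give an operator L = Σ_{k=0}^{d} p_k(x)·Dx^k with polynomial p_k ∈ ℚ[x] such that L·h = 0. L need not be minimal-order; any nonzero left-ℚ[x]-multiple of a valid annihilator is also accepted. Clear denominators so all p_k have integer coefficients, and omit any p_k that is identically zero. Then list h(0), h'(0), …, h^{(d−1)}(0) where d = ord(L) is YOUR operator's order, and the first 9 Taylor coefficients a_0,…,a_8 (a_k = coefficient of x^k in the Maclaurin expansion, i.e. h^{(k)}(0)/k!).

L = (-414 - 432·x - 864·x^2) + (-63 - 468·x - 1296·x^2 - 1728·x^3)·Dx + (-46 - 48·x - 96·x^2)·Dx^2 + (-7 - 52·x - 144·x^2 - 192·x^3)·Dx^3  (order 3).
h: a_k = -6, 21, -36, 213/2, -420, 60723/40, -5544, 11530791/560, -77220, …
ICs: h(0) = -6, h′(0) = 21, h′′(0) = -72.

f: a_k = -1, 0, 9/2, 0, -27/8, 0, 81/80, 0, -729/4480, …
g: a_k = -3, -6, 6, -12, 30, -84, 252, -792, 2574, …
Sum ⇒ L₀ = lclm(L_f,L_g) in ℚ(x)⟨Dx⟩.
h=h₀': d/dx-closure on L₀ ⇒ L.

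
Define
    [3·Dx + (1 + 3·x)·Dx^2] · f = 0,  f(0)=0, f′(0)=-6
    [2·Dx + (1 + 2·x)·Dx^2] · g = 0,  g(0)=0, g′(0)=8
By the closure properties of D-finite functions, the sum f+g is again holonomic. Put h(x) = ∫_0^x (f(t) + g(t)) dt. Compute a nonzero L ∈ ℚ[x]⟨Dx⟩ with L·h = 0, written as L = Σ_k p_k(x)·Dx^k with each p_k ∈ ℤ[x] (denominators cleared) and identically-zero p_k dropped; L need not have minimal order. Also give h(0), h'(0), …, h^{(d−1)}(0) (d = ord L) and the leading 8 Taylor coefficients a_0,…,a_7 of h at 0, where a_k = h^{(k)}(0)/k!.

L = 12·Dx^2 + (10 + 24·x)·Dx^3 + (1 + 5·x + 6·x^2)·Dx^4  (order 4).
h: a_k = 0, 0, 1, 1/3, -11/6, 49/10, -179/15, 601/21, …
ICs: h(0) = 0, h′(0) = 0, h′′(0) = 2, h′′′(0) = 2.

f: a_k = 0, -6, 9, -18, 81/2, -486/5, 243, -4374/7, …
g: a_k = 0, 8, -8, 32/3, -16, 128/5, -128/3, 512/7, …
h₀=f+g: left-lcm gives L₀, ord ≤ 4.
∫: right-multiply L₀ by Dx.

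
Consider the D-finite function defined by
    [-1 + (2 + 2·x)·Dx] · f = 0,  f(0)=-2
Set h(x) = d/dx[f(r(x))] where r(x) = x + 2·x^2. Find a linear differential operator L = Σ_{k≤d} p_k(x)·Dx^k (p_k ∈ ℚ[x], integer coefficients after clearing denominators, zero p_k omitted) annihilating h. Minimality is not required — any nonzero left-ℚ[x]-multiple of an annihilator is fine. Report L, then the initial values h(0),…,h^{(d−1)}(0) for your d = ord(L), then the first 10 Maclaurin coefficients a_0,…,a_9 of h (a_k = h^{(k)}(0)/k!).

f: a_k = -2, -1, 1/4, -1/8, 5/64, -7/128, 21/512, -33/1024, 429/16384, -715/32768, …
f∘r: x↦r, Dx↦Dx/r' in L_f ⇒ L₀.
Differentiate: ansatz ord ≤ ord L₀ ⇒ L.
L = 7 + (-2 - 10·x - 12·x^2 - 16·x^3)·Dx  (order 1).
h: a_k = -1, -7/2, 21/8, 21/16, -595/128, 567/256, 5537/1024, -17843/2048, -36099/32768, 1067395/65536, …
ICs: h(0) = -1.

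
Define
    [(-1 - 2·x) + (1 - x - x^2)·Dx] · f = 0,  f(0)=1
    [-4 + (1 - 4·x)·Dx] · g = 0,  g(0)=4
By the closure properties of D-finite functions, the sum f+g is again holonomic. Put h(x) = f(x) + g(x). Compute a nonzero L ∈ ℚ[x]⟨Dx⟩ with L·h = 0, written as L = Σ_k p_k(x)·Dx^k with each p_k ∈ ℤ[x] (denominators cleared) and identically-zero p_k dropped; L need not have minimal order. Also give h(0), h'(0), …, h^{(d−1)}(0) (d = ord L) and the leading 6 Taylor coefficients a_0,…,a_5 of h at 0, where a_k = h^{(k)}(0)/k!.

L = (-16 - 72·x + 24·x^2 - 32·x^3) + (28 - 38·x - 54·x^2 + 16·x^3 - 64·x^4)·Dx + (-3 + 17·x - 23·x^2 + 14·x^3 - 4·x^4 - 16·x^5)·Dx^2  (order 2).
h: a_k = 5, 17, 66, 259, 1029, 4104, …
ICs: h(0) = 5, h′(0) = 17.

f: a_k = 1, 1, 2, 3, 5, 8, …
g: a_k = 4, 16, 64, 256, 1024, 4096, …
f+g: L₀ = lclm(L_f,L_g), ord ≤ 1+1.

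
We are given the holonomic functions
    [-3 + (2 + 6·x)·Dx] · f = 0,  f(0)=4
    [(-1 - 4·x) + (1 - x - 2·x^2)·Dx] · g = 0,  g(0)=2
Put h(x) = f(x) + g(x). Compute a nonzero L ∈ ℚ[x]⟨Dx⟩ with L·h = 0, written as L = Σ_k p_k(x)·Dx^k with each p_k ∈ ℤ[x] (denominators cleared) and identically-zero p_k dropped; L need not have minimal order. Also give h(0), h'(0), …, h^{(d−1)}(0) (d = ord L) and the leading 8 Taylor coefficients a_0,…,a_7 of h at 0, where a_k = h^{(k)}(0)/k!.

f: a_k = 4, 6, -9/2, 27/4, -405/32, 1701/64, -15309/256, 72171/512, …
g: a_k = 2, 2, 6, 10, 22, 42, 86, 170, …
f+g: L₀ = lclm(L_f,L_g), ord ≤ 1+1.
L = (45 + 207·x + 306·x^2 + 360·x^3) + (-33 - 174·x - 573·x^2 - 1044·x^3 - 900·x^4)·Dx + (-2 + 30·x + 138·x^2 - 38·x^3 - 504·x^4 - 360·x^5)·Dx^2  (order 2).
h: a_k = 6, 8, 3/2, 67/4, 299/32, 4389/64, 6707/256, 159211/512, …
ICs: h(0) = 6, h′(0) = 8.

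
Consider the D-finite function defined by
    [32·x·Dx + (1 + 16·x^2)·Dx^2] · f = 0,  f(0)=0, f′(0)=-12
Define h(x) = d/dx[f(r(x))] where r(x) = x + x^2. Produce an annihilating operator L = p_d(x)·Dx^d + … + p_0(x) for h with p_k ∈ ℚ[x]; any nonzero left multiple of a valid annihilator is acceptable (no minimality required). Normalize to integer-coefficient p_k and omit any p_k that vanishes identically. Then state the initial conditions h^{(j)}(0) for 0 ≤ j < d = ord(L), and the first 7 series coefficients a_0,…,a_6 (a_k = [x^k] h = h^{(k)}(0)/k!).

f: a_k = 0, -12, 0, 64, 0, -3072/5, 0, …
f∘r: x↦r, Dx↦Dx/r' in L_f ⇒ L₀.
h₀' ⇒ L via d/dx closure of L₀.
L = (-2 + 32·x + 128·x^2 + 192·x^3 + 96·x^4) + (1 + 2·x + 16·x^2 + 64·x^3 + 80·x^4 + 32·x^5)·Dx  (order 1).
h: a_k = -12, -24, 192, 768, -2112, -18048, 6144, …
ICs: h(0) = -12.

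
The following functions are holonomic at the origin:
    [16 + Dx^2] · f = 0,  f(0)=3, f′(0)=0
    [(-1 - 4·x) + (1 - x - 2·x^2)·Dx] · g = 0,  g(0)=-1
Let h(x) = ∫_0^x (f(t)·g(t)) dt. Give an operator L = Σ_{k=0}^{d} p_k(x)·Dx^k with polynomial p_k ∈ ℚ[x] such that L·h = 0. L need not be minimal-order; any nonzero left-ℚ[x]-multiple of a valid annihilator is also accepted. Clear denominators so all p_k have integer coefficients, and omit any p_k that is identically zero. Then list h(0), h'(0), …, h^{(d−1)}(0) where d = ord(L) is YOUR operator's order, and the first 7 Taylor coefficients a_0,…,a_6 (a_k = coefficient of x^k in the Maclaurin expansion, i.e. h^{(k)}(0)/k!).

f: a_k = 3, 0, -24, 0, 32, 0, -256/15, …
g: a_k = -1, -1, -3, -5, -11, -21, -43, …
Product ⇒ symmetric product L₀, ord ≤ 2.
h=∫h₀ ⇒ L = L₀·Dx.
L = (-12 + 16·x + 32·x^2)·Dx + (2 + 8·x)·Dx^2 + (-1 + x + 2·x^2)·Dx^3  (order 3).
h: a_k = 0, -3, -3/2, 5, 9/4, 7/5, 25/6, …
ICs: h(0) = 0, h′(0) = -3, h′′(0) = -3.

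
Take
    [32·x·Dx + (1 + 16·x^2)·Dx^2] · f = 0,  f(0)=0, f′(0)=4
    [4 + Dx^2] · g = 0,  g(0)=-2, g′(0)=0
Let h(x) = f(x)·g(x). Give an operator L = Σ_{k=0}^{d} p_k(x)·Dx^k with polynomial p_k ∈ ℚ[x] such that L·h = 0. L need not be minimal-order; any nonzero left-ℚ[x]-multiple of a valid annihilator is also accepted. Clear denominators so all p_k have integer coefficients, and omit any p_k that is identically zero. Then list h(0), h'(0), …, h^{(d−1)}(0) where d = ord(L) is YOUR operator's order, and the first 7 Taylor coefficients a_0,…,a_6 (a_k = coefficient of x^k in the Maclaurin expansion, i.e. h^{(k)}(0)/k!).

f: a_k = 0, 4, 0, -64/3, 0, 1024/5, 0, …
g: a_k = -2, 0, 4, 0, -4/3, 0, 8/45, …
Sym-product of L_f,L_g gives L₀ (≤ ord 4).
L = (1360 + 60416·x^2 + 106496·x^4 + 262144·x^6 + 1048576·x^8) + (2304·x + 45056·x^3 + 196608·x^5 + 1048576·x^7)·Dx + (360 + 15872·x^2 + 36864·x^4 + 131072·x^6 + 524288·x^8)·Dx^2 + (576·x + 11264·x^3 + 49152·x^5 + 262144·x^7)·Dx^3 + (5 + 192·x^2 + 2560·x^4 + 16384·x^6 + 65536·x^8)·Dx^4  (order 4).
h: a_k = 0, -8, 0, 176/3, 0, -7504/15, 0, …
ICs: h(0) = 0, h′(0) = -8, h′′(0) = 0, h′′′(0) = 352.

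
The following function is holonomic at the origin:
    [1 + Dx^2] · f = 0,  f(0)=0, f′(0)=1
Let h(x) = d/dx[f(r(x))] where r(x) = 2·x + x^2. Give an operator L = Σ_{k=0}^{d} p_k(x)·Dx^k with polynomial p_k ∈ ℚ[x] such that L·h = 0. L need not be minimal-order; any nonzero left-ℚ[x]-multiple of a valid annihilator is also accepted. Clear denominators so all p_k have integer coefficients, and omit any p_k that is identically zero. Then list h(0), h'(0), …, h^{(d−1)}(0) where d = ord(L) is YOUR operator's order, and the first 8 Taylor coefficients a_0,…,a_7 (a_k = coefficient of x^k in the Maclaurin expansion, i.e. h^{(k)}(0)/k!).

f: a_k = 0, 1, 0, -1/6, 0, 1/120, 0, -1/5040, …
L₀ from L_f via x↦r, Dx↦r'^{-1}Dx.
Differentiate: ansatz ord ≤ ord L₀ ⇒ L.
L = (7 + 16·x + 24·x^2 + 16·x^3 + 4·x^4) + (-3 - 3·x)·Dx + (1 + 2·x + x^2)·Dx^2  (order 2).
h: a_k = 2, 2, -4, -8, -11/3, 3, 202/45, 88/45, …
ICs: h(0) = 2, h′(0) = 2.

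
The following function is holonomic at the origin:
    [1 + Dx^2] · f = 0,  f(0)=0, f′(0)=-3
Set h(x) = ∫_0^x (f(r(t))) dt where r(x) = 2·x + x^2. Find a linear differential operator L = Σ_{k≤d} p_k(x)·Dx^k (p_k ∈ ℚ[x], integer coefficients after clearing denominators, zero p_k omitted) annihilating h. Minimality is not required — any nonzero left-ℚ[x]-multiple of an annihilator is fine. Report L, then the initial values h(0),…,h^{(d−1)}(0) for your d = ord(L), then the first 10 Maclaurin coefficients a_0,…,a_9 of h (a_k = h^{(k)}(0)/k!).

L = (4 + 12·x + 12·x^2 + 4·x^3)·Dx - Dx^2 + (1 + x)·Dx^3  (order 3).
h: a_k = 0, 0, -3, -1, 1, 6/5, 11/30, -3/14, -101/420, -11/135, …
ICs: h(0) = 0, h′(0) = 0, h′′(0) = -6.

f: a_k = 0, -3, 0, 1/2, 0, -1/40, 0, 1/1680, 0, -1/120960, …
Change of var in L_f (x↦r) gives L₀.
∫: right-multiply L₀ by Dx.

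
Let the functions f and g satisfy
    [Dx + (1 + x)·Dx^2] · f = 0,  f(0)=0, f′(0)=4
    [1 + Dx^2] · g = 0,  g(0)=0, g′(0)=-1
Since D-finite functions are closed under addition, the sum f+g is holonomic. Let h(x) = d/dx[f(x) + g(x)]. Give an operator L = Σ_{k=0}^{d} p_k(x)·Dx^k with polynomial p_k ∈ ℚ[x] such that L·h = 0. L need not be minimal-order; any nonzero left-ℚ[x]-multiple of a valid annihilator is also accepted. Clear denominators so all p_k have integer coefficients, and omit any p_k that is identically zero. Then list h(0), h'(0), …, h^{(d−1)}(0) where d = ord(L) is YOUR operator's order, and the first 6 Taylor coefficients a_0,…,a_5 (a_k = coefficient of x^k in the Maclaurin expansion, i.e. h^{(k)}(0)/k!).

L = (7 + 2·x + x^2) + (3 + 5·x + 3·x^2 + x^3)·Dx + (7 + 2·x + x^2)·Dx^2 + (3 + 5·x + 3·x^2 + x^3)·Dx^3  (order 3).
h: a_k = 3, -4, 9/2, -4, 95/24, -4, …
ICs: h(0) = 3, h′(0) = -4, h′′(0) = 9.

f: a_k = 0, 4, -2, 4/3, -1, 4/5, …
g: a_k = 0, -1, 0, 1/6, 0, -1/120, …
L₀ := lclm(L_f,L_g); ord L₀ ≤ 2+2.
Differentiate: ansatz ord ≤ ord L₀ ⇒ L.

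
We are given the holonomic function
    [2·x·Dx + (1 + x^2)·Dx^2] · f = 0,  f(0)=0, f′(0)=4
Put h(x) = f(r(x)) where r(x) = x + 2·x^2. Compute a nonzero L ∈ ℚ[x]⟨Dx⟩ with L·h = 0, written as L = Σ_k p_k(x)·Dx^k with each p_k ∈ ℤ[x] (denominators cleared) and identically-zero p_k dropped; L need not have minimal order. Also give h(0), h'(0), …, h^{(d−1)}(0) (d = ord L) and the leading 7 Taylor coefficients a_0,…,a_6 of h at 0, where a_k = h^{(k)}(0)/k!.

f: a_k = 0, 4, 0, -4/3, 0, 4/5, 0, …
f∘r: x↦r, Dx↦Dx/r' in L_f ⇒ L₀.
L = (-4 + 2·x + 16·x^2 + 48·x^3 + 48·x^4)·Dx + (1 + 4·x + x^2 + 8·x^3 + 20·x^4 + 16·x^5)·Dx^2  (order 2).
h: a_k = 0, 4, 8, -4/3, -8, -76/5, -8/3, …
ICs: h(0) = 0, h′(0) = 4.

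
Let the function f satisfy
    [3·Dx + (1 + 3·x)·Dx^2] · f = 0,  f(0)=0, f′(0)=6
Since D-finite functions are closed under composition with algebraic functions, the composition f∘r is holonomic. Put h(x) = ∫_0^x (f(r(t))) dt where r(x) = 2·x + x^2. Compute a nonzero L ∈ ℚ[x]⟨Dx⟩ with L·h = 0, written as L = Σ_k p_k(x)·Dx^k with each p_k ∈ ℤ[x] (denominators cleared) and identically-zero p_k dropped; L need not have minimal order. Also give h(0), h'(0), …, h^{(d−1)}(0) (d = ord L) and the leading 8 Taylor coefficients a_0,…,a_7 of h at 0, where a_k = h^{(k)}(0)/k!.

L = (5 + 6·x + 3·x^2)·Dx^2 + (1 + 7·x + 9·x^2 + 3·x^3)·Dx^3  (order 3).
h: a_k = 0, 0, 6, -10, 27, -441/5, 1602/5, -8730/7, …
ICs: h(0) = 0, h′(0) = 0, h′′(0) = 12.

f: a_k = 0, 6, -9, 18, -81/2, 486/5, -243, 4374/7, …
Change of var in L_f (x↦r) gives L₀.
h=∫h₀ ⇒ L = L₀·Dx.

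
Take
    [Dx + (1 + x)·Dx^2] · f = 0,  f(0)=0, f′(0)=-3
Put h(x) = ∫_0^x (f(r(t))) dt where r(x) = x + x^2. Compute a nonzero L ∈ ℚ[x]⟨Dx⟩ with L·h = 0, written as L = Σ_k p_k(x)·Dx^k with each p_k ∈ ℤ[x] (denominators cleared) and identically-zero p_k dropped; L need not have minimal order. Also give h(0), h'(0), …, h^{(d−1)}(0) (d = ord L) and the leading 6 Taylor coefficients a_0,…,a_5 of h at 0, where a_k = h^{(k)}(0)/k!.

L = (-1 + 2·x + 2·x^2)·Dx^2 + (1 + 3·x + 3·x^2 + 2·x^3)·Dx^3  (order 3).
h: a_k = 0, 0, -3/2, -1/2, 1/2, -3/20, …
ICs: h(0) = 0, h′(0) = 0, h′′(0) = -3.

f: a_k = 0, -3, 3/2, -1, 3/4, -3/5, …
f∘r: x↦r, Dx↦Dx/r' in L_f ⇒ L₀.
∫: right-multiply L₀ by Dx.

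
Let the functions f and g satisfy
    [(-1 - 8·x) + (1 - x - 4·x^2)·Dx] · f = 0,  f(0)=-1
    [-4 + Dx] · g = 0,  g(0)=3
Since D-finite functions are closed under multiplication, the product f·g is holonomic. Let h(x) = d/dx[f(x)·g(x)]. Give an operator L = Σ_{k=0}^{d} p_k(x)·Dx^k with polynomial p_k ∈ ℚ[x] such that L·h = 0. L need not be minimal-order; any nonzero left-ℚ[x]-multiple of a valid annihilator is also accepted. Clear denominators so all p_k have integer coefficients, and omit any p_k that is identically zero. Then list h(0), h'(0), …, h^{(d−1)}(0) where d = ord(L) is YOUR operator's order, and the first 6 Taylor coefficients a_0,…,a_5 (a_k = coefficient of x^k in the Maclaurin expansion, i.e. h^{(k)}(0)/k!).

f: a_k = -1, -1, -5, -9, -29, -65, …
g: a_k = 3, 12, 24, 32, 32, 128/5, …
Product ⇒ symmetric product L₀, ord ≤ 1.
h₀' ⇒ L via d/dx closure of L₀.
L = (34 + 48·x - 112·x^2 - 128·x^3 + 256·x^4) + (-5 + x + 40·x^2 - 64·x^4)·Dx  (order 1).
h: a_k = -15, -102, -429, -1516, -4883, -15058, …
ICs: h(0) = -15.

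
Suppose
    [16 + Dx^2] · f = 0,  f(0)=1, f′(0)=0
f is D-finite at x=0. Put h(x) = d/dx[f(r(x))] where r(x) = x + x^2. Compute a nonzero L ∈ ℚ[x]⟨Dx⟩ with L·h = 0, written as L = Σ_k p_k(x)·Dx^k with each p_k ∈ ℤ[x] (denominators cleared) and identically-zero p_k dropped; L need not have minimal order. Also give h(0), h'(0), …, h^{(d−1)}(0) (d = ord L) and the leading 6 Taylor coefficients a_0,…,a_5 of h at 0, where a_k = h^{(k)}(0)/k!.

L = (28 + 128·x + 384·x^2 + 512·x^3 + 256·x^4) + (-6 - 12·x)·Dx + (1 + 4·x + 4·x^2)·Dx^2  (order 2).
h: a_k = 0, -16, -48, 32/3, 640/3, 5248/15, …
ICs: h(0) = 0, h′(0) = -16.

f: a_k = 1, 0, -8, 0, 32/3, 0, …
Change of var in L_f (x↦r) gives L₀.
Derive L from L₀ (diff closure).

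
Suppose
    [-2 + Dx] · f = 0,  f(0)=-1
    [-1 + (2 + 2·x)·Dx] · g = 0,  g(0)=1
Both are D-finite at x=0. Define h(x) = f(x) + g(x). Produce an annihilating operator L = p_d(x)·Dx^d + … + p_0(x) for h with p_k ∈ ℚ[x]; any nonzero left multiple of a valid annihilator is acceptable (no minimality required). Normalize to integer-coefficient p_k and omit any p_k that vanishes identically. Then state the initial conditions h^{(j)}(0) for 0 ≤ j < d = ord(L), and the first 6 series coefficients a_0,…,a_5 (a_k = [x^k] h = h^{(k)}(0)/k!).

f: a_k = -1, -2, -2, -4/3, -2/3, -4/15, …
g: a_k = 1, 1/2, -1/8, 1/16, -5/128, 7/256, …
f+g: L₀ = lclm(L_f,L_g), ord ≤ 1+1.
L = (10 + 8·x) + (-17 - 32·x - 16·x^2)·Dx + (6 + 14·x + 8·x^2)·Dx^2  (order 2).
h: a_k = 0, -3/2, -17/8, -61/48, -271/384, -919/3840, …
ICs: h(0) = 0, h′(0) = -3/2.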